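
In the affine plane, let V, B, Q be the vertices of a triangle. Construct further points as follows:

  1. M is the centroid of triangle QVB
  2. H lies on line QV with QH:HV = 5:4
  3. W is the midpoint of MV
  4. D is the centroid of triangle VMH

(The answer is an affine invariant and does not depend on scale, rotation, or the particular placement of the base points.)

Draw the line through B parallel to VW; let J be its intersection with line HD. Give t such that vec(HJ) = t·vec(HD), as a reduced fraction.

t = 39/8

Set V = (0, 0), B = (1, 0), Q = (0, 1); any affine frame gives the same invariant.
1. M is the centroid of triangle QVB ⇒ M = (1/3, 1/3)
2. H lies on line QV with QH:HV = 5:4 ⇒ H = (0, 4/9)
3. W is the midpoint of MV ⇒ W = (1/6, 1/6)
4. D is the centroid of triangle VMH ⇒ D = (1/9, 7/27)
through B parallel to VW: direction (1/6, 1/6); meets HD at J = (13/24, -11/24)
J = H + t·(D−H) with t = 39/8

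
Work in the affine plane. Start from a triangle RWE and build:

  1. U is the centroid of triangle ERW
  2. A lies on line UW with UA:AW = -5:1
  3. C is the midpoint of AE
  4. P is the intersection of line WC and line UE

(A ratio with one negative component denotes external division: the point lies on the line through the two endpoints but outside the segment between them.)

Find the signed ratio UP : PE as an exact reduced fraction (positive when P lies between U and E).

UP:PE = -4

Choose coordinates R = (0, 0), W = (1, 0), E = (0, 1).
1. U is the centroid of triangle ERW ⇒ U = (1/3, 1/3)
2. A lies on line UW with UA:AW = -5:1 ⇒ A = (7/6, -1/12)
3. C is the midpoint of AE ⇒ C = (7/12, 11/24)
4. P is the intersection of line WC and line UE ⇒ P = (-1/9, 11/9)
P = U + t·(E−U) with t = 4/3, so UP:PE = t:(1−t) = 4/3:-1/3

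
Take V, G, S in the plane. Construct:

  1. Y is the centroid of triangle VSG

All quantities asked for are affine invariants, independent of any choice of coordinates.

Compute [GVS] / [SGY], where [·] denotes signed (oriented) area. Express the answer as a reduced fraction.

Choose coordinates V = (0, 0), G = (1, 0), S = (0, 1).
1. Y is the centroid of triangle VSG ⇒ Y = (1/3, 1/3)
2·[GVS] = -1, 2·[SGY] = -1/3
[GVS]:[SGY] = -1:-1/3 = 3

[GVS]:[SGY] = 3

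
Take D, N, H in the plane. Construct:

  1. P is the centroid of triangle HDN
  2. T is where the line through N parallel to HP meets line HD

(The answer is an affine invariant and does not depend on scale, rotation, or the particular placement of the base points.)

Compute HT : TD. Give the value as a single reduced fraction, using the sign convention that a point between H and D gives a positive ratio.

Choose coordinates D = (0, 0), N = (1, 0), H = (0, 1).
1. P is the centroid of triangle HDN ⇒ P = (1/3, 1/3)
2. T is where the line through N parallel to HP meets line HD ⇒ T = (0, 2)
T = H + t·(D−H) with t = -1, so HT:TD = t:(1−t) = -1:2

HT:TD = -1/2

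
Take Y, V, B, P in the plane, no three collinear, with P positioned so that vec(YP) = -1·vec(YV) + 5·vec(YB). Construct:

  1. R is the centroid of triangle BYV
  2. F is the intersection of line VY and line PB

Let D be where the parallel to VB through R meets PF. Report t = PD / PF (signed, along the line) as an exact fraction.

Choose coordinates Y = (0, 0), V = (1, 0), B = (0, 1), P = (-1, 5).
1. R is the centroid of triangle BYV ⇒ R = (1/3, 1/3)
2. F is the intersection of line VY and line PB ⇒ F = (1/4, 0)
through R parallel to VB: direction (-1, 1); meets PF at D = (1/9, 5/9)
D = P + t·(F−P) with t = 8/9

t = 8/9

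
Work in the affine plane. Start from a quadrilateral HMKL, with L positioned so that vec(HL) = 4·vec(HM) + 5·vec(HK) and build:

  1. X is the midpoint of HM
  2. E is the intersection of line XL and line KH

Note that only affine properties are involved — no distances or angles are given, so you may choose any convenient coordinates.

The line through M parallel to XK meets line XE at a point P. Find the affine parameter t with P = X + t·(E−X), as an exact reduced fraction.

t = -7/12

Set H = (0, 0), M = (1, 0), K = (0, 1), L = (4, 5); any affine frame gives the same invariant.
1. X is the midpoint of HM ⇒ X = (1/2, 0)
2. E is the intersection of line XL and line KH ⇒ E = (0, -5/7)
through M parallel to XK: direction (-1/2, 1); meets XE at P = (19/24, 5/12)
P = X + t·(E−X) with t = -7/12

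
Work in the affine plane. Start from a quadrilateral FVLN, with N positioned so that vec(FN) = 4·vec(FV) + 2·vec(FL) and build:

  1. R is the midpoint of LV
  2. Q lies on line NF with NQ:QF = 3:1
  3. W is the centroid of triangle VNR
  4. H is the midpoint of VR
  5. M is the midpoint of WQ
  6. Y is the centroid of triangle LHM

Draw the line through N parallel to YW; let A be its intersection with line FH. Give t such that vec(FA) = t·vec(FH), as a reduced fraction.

t = 208/19

Choose coordinates F = (0, 0), V = (1, 0), L = (0, 1), N = (4, 2).
1. R is the midpoint of LV ⇒ R = (1/2, 1/2)
2. Q lies on line NF with NQ:QF = 3:1 ⇒ Q = (1, 1/2)
3. W is the centroid of triangle VNR ⇒ W = (11/6, 5/6)
4. H is the midpoint of VR ⇒ H = (3/4, 1/4)
5. M is the midpoint of WQ ⇒ M = (17/12, 2/3)
6. Y is the centroid of triangle LHM ⇒ Y = (13/18, 23/36)
through N parallel to YW: direction (10/9, 7/36); meets FH at A = (156/19, 52/19)
A = F + t·(H−F) with t = 208/19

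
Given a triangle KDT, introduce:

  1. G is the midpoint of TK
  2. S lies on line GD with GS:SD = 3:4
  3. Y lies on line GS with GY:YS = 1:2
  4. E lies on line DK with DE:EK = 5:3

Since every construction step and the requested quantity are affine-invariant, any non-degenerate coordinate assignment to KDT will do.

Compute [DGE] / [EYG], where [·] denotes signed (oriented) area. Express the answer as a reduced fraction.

Set K = (0, 0), D = (1, 0), T = (0, 1); any affine frame gives the same invariant.
1. G is the midpoint of TK ⇒ G = (0, 1/2)
2. S lies on line GD with GS:SD = 3:4 ⇒ S = (3/7, 2/7)
3. Y lies on line GS with GY:YS = 1:2 ⇒ Y = (1/7, 3/7)
4. E lies on line DK with DE:EK = 5:3 ⇒ E = (3/8, 0)
2·[DGE] = 5/16, 2·[EYG] = 5/112
[DGE]:[EYG] = 5/16:5/112 = 7

[DGE]:[EYG] = 7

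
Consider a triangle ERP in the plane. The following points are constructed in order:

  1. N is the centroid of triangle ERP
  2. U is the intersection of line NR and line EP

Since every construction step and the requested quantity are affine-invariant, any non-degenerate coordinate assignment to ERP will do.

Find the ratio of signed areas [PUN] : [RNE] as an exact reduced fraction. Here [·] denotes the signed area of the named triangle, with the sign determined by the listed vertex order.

[PUN]:[RNE] = 1/2

Set E = (0, 0), R = (1, 0), P = (0, 1); any affine frame gives the same invariant.
1. N is the centroid of triangle ERP ⇒ N = (1/3, 1/3)
2. U is the intersection of line NR and line EP ⇒ U = (0, 1/2)
2·[PUN] = 1/6, 2·[RNE] = 1/3
[PUN]:[RNE] = 1/6:1/3 = 1/2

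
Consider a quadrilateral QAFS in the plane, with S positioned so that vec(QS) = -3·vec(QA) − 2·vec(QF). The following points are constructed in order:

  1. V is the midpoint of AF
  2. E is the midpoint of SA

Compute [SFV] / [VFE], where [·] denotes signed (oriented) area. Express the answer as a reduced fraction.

[SFV]:[VFE] = -2

Assign Q = (0, 0), A = (1, 0), F = (0, 1), S = (-3, -2) — the answer is frame-independent, so this choice is without loss of generality.
1. V is the midpoint of AF ⇒ V = (1/2, 1/2)
2. E is the midpoint of SA ⇒ E = (-1, -1)
2·[SFV] = -3, 2·[VFE] = 3/2
[SFV]:[VFE] = -3:3/2 = -2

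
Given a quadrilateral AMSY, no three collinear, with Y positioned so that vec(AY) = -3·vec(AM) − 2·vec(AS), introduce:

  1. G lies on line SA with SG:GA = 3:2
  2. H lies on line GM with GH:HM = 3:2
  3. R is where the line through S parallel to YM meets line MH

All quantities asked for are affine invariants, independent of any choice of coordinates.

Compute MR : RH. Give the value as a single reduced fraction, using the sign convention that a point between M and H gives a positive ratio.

Set A = (0, 0), M = (1, 0), S = (0, 1), Y = (-3, -2); any affine frame gives the same invariant.
1. G lies on line SA with SG:GA = 3:2 ⇒ G = (0, 2/5)
2. H lies on line GM with GH:HM = 3:2 ⇒ H = (3/5, 4/25)
3. R is where the line through S parallel to YM meets line MH ⇒ R = (-2/3, 2/3)
R = M + t·(H−M) with t = 25/6, so MR:RH = t:(1−t) = 25/6:-19/6

MR:RH = -25/19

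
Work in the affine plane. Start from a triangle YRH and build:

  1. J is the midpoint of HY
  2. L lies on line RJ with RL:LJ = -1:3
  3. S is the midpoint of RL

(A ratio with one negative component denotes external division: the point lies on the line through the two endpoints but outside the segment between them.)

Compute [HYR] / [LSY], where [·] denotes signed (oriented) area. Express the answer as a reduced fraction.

[HYR]:[LSY] = 8

Assign Y = (0, 0), R = (1, 0), H = (0, 1) — the answer is frame-independent, so this choice is without loss of generality.
1. J is the midpoint of HY ⇒ J = (0, 1/2)
2. L lies on line RJ with RL:LJ = -1:3 ⇒ L = (3/2, -1/4)
3. S is the midpoint of RL ⇒ S = (5/4, -1/8)
2·[HYR] = 1, 2·[LSY] = 1/8
[HYR]:[LSY] = 1:1/8 = 8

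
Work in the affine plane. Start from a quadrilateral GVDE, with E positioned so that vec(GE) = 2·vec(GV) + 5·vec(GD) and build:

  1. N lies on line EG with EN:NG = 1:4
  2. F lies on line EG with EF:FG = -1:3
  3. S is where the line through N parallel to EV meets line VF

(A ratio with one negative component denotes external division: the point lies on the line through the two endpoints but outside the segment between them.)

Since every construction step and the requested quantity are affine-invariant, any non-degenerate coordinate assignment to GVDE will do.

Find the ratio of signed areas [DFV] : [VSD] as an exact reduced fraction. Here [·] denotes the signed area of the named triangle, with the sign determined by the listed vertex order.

Choose coordinates G = (0, 0), V = (1, 0), D = (0, 1), E = (2, 5).
1. N lies on line EG with EN:NG = 1:4 ⇒ N = (8/5, 4)
2. F lies on line EG with EF:FG = -1:3 ⇒ F = (3, 15/2)
3. S is where the line through N parallel to EV meets line VF ⇒ S = (1/5, -3)
2·[DFV] = -19/2, 2·[VSD] = -19/5
[DFV]:[VSD] = -19/2:-19/5 = 5/2

[DFV]:[VSD] = 5/2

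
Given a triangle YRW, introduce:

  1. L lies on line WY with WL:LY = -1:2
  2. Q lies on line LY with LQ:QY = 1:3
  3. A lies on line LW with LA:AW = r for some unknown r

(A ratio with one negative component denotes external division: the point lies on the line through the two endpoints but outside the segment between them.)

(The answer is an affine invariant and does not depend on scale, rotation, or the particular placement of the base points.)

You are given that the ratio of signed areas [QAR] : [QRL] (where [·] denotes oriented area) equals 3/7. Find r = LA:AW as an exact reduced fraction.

r = 5/2

Set Y = (0, 0), R = (1, 0), W = (0, 1); any affine frame gives the same invariant.
1. L lies on line WY with WL:LY = -1:2 ⇒ L = (0, 2)
2. Q lies on line LY with LQ:QY = 1:3 ⇒ Q = (0, 3/2)
3. With LA:AW = r, write λ = r/(r+1) so A = L + λ·(W−L); A is affine-linear in λ
Every point depending on A is an affine combination of A and λ-independent points, so each such coordinate is linear in λ; the λ² term in each signed area is a multiple of (W−L)×(W−L) = 0, so 2·[QAR] and 2·[QRL] are each linear in λ. Evaluating at λ=0 and λ=1:
  2·[QAR] = λ − 1/2,   2·[QRL] = 1/2
So [QAR]:[QRL] = (λ − 1/2) / (1/2). Setting this equal to 3/7:
  λ − 1/2 = 3/7·(1/2)  ⇒  λ = 5/7
Then r = λ/(1−λ) = (5/7)/(2/7) = 5/2. Check: with r = 5/2, A = (0, 9/7) and [QAR]:[QRL] = 3/7 as required.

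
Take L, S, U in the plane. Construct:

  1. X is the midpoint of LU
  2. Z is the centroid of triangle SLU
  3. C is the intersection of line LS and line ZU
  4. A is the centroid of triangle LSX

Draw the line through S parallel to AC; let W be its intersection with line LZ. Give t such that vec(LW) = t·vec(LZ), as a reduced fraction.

t = 3/2

Choose coordinates L = (0, 0), S = (1, 0), U = (0, 1).
1. X is the midpoint of LU ⇒ X = (0, 1/2)
2. Z is the centroid of triangle SLU ⇒ Z = (1/3, 1/3)
3. C is the intersection of line LS and line ZU ⇒ C = (1/2, 0)
4. A is the centroid of triangle LSX ⇒ A = (1/3, 1/6)
through S parallel to AC: direction (1/6, -1/6); meets LZ at W = (1/2, 1/2)
W = L + t·(Z−L) with t = 3/2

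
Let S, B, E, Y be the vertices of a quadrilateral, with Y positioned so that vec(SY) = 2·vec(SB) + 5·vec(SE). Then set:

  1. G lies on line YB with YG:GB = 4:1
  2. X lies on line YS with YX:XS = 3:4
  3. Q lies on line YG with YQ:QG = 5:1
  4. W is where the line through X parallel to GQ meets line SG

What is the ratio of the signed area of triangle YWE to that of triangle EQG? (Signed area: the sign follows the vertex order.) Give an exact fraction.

Choose coordinates S = (0, 0), B = (1, 0), E = (0, 1), Y = (2, 5).
1. G lies on line YB with YG:GB = 4:1 ⇒ G = (6/5, 1)
2. X lies on line YS with YX:XS = 3:4 ⇒ X = (8/7, 20/7)
3. Q lies on line YG with YQ:QG = 5:1 ⇒ Q = (4/3, 5/3)
4. W is where the line through X parallel to GQ meets line SG ⇒ W = (24/35, 4/7)
2·[YWE] = -18/5, 2·[EQG] = -4/5
[YWE]:[EQG] = -18/5:-4/5 = 9/2

[YWE]:[EQG] = 9/2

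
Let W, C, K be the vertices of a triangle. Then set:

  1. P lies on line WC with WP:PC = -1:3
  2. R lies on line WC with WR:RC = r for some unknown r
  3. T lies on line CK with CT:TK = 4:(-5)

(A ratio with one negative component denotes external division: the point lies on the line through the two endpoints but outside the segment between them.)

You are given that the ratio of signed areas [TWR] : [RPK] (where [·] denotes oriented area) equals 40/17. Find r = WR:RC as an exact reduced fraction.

Set W = (0, 0), C = (1, 0), K = (0, 1); any affine frame gives the same invariant.
1. P lies on line WC with WP:PC = -1:3 ⇒ P = (-1/2, 0)
2. With WR:RC = r, write λ = r/(r+1) so R = W + λ·(C−W); R is affine-linear in λ
3. T lies on line CK with CT:TK = 4:(-5) ⇒ T = (5, -4)
Every point depending on R is an affine combination of R and λ-independent points, so each such coordinate is linear in λ; the λ² term in each signed area is a multiple of (C−W)×(C−W) = 0, so 2·[TWR] and 2·[RPK] are each linear in λ. Evaluating at λ=0 and λ=1:
  2·[TWR] = -4·λ,   2·[RPK] = −λ − 1/2
So [TWR]:[RPK] = (-4·λ) / (−λ − 1/2). Setting this equal to 40/17:
  -4·λ = 40/17·(−λ − 1/2)  ⇒  λ = 5/7
Then r = λ/(1−λ) = (5/7)/(2/7) = 5/2. Check: with r = 5/2, R = (5/7, 0) and [TWR]:[RPK] = 40/17 as required.

r = 5/2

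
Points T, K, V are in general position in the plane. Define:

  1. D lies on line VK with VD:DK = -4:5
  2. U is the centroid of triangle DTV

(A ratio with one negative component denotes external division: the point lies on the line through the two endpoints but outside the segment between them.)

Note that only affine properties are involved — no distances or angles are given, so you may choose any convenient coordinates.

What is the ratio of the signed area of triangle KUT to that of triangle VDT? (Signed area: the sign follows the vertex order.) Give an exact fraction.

[KUT]:[VDT] = 1/2

Assign T = (0, 0), K = (1, 0), V = (0, 1) — the answer is frame-independent, so this choice is without loss of generality.
1. D lies on line VK with VD:DK = -4:5 ⇒ D = (-4, 5)
2. U is the centroid of triangle DTV ⇒ U = (-4/3, 2)
2·[KUT] = 2, 2·[VDT] = 4
[KUT]:[VDT] = 2:4 = 1/2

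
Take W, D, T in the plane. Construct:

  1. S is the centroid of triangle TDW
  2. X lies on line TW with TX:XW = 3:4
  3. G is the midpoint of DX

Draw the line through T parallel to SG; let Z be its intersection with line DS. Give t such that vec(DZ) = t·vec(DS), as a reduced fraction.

Set W = (0, 0), D = (1, 0), T = (0, 1); any affine frame gives the same invariant.
1. S is the centroid of triangle TDW ⇒ S = (1/3, 1/3)
2. X lies on line TW with TX:XW = 3:4 ⇒ X = (0, 4/7)
3. G is the midpoint of DX ⇒ G = (1/2, 2/7)
through T parallel to SG: direction (1/6, -1/21); meets DS at Z = (-7/3, 5/3)
Z = D + t·(S−D) with t = 5

t = 5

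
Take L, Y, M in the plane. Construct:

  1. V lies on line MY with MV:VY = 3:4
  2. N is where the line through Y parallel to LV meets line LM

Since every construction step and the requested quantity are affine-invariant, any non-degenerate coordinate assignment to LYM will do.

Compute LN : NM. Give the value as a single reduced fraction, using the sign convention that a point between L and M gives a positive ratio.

LN:NM = -4/7

Choose coordinates L = (0, 0), Y = (1, 0), M = (0, 1).
1. V lies on line MY with MV:VY = 3:4 ⇒ V = (3/7, 4/7)
2. N is where the line through Y parallel to LV meets line LM ⇒ N = (0, -4/3)
N = L + t·(M−L) with t = -4/3, so LN:NM = t:(1−t) = -4/3:7/3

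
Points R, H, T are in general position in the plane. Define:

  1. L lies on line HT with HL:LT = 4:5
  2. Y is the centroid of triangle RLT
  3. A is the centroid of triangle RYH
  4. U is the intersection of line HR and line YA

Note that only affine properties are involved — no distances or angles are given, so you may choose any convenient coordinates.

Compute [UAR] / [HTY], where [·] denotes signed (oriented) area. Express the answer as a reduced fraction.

Assign R = (0, 0), H = (1, 0), T = (0, 1) — the answer is frame-independent, so this choice is without loss of generality.
1. L lies on line HT with HL:LT = 4:5 ⇒ L = (5/9, 4/9)
2. Y is the centroid of triangle RLT ⇒ Y = (5/27, 13/27)
3. A is the centroid of triangle RYH ⇒ A = (32/81, 13/81)
4. U is the intersection of line HR and line YA ⇒ U = (1/2, 0)
2·[UAR] = 13/162, 2·[HTY] = 1/3
[UAR]:[HTY] = 13/162:1/3 = 13/54

[UAR]:[HTY] = 13/54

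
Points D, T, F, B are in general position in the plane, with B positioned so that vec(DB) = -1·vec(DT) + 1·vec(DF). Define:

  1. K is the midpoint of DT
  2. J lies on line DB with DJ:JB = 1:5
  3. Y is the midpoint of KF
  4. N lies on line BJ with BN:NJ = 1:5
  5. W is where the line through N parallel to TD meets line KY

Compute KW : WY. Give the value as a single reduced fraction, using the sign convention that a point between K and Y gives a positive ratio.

Work in coordinates with D = (0, 0), T = (1, 0), F = (0, 1), B = (-1, 1).
1. K is the midpoint of DT ⇒ K = (1/2, 0)
2. J lies on line DB with DJ:JB = 1:5 ⇒ J = (-1/6, 1/6)
3. Y is the midpoint of KF ⇒ Y = (1/4, 1/2)
4. N lies on line BJ with BN:NJ = 1:5 ⇒ N = (-31/36, 31/36)
5. W is where the line through N parallel to TD meets line KY ⇒ W = (5/72, 31/36)
W = K + t·(Y−K) with t = 31/18, so KW:WY = t:(1−t) = 31/18:-13/18

KW:WY = -31/13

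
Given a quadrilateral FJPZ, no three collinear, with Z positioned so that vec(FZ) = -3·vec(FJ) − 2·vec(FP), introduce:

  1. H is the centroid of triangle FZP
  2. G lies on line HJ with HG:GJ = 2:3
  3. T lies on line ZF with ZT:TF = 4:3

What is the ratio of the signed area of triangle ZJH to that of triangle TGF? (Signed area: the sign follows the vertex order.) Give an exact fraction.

[ZJH]:[TGF] = 280/9

Set F = (0, 0), J = (1, 0), P = (0, 1), Z = (-3, -2); any affine frame gives the same invariant.
1. H is the centroid of triangle FZP ⇒ H = (-1, -1/3)
2. G lies on line HJ with HG:GJ = 2:3 ⇒ G = (-1/5, -1/5)
3. T lies on line ZF with ZT:TF = 4:3 ⇒ T = (-9/7, -6/7)
2·[ZJH] = 8/3, 2·[TGF] = 3/35
[ZJH]:[TGF] = 8/3:3/35 = 280/9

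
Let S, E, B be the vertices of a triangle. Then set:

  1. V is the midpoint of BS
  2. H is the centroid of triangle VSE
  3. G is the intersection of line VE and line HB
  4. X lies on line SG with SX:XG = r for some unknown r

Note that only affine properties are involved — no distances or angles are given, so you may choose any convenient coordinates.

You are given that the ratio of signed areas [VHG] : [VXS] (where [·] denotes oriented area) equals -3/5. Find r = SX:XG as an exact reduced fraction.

r = 5/4

Assign S = (0, 0), E = (1, 0), B = (0, 1) — the answer is frame-independent, so this choice is without loss of generality.
1. V is the midpoint of BS ⇒ V = (0, 1/2)
2. H is the centroid of triangle VSE ⇒ H = (1/3, 1/6)
3. G is the intersection of line VE and line HB ⇒ G = (1/4, 3/8)
4. With SX:XG = r, write λ = r/(r+1) so X = S + λ·(G−S); X is affine-linear in λ
Every point depending on X is an affine combination of X and λ-independent points, so each such coordinate is linear in λ; the λ² term in each signed area is a multiple of (G−S)×(G−S) = 0, so 2·[VHG] and 2·[VXS] are each linear in λ. Evaluating at λ=0 and λ=1:
  2·[VHG] = 1/24,   2·[VXS] = -1/8·λ
So [VHG]:[VXS] = (1/24) / (-1/8·λ). Setting this equal to -3/5:
  1/24 = -3/5·(-1/8·λ)  ⇒  λ = 5/9
Then r = λ/(1−λ) = (5/9)/(4/9) = 5/4. Check: with r = 5/4, X = (5/36, 5/24) and [VHG]:[VXS] = -3/5 as required.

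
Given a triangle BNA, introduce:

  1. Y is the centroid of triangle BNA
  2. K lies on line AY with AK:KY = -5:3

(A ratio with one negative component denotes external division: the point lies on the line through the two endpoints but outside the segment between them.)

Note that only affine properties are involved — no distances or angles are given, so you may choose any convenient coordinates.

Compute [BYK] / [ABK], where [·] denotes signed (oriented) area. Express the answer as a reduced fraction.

[BYK]:[ABK] = -3/5

Assign B = (0, 0), N = (1, 0), A = (0, 1) — the answer is frame-independent, so this choice is without loss of generality.
1. Y is the centroid of triangle BNA ⇒ Y = (1/3, 1/3)
2. K lies on line AY with AK:KY = -5:3 ⇒ K = (5/6, -2/3)
2·[BYK] = -1/2, 2·[ABK] = 5/6
[BYK]:[ABK] = -1/2:5/6 = -3/5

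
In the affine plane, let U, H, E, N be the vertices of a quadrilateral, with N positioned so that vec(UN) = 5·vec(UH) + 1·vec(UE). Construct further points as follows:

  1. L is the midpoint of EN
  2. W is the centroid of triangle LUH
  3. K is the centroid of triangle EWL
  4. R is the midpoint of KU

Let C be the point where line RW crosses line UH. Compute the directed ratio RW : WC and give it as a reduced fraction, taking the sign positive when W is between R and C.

Work in coordinates with U = (0, 0), H = (1, 0), E = (0, 1), N = (5, 1).
1. L is the midpoint of EN ⇒ L = (5/2, 1)
2. W is the centroid of triangle LUH ⇒ W = (7/6, 1/3)
3. K is the centroid of triangle EWL ⇒ K = (11/9, 7/9)
4. R is the midpoint of KU ⇒ R = (11/18, 7/18)
line RW meets UH at C = (9/2, 0)
W = R + t·(C−R) with t = 1/7, so RW:WC = 1/7:6/7

RW:WC = 1/6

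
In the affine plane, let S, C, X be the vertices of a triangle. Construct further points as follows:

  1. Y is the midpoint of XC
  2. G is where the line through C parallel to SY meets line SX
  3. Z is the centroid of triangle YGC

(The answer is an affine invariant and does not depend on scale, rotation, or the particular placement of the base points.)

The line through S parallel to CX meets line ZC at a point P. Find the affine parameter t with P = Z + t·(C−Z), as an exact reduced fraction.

Assign S = (0, 0), C = (1, 0), X = (0, 1) — the answer is frame-independent, so this choice is without loss of generality.
1. Y is the midpoint of XC ⇒ Y = (1/2, 1/2)
2. G is where the line through C parallel to SY meets line SX ⇒ G = (0, -1)
3. Z is the centroid of triangle YGC ⇒ Z = (1/2, -1/6)
through S parallel to CX: direction (-1, 1); meets ZC at P = (1/4, -1/4)
P = Z + t·(C−Z) with t = -1/2

t = -1/2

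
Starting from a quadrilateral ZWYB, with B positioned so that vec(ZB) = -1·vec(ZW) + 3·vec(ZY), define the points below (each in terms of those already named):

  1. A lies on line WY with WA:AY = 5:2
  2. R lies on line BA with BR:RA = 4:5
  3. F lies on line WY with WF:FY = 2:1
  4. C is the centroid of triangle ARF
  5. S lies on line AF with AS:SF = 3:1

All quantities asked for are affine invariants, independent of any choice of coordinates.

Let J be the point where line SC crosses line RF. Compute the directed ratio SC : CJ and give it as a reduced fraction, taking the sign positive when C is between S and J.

SC:CJ = -1/4

Choose coordinates Z = (0, 0), W = (1, 0), Y = (0, 1), B = (-1, 3).
1. A lies on line WY with WA:AY = 5:2 ⇒ A = (2/7, 5/7)
2. R lies on line BA with BR:RA = 4:5 ⇒ R = (-3/7, 125/63)
3. F lies on line WY with WF:FY = 2:1 ⇒ F = (1/3, 2/3)
4. C is the centroid of triangle ARF ⇒ C = (4/63, 212/189)
5. S lies on line AF with AS:SF = 3:1 ⇒ S = (9/28, 19/28)
line SC meets RF at J = (23/21, -41/63)
C = S + t·(J−S) with t = -1/3, so SC:CJ = -1/3:4/3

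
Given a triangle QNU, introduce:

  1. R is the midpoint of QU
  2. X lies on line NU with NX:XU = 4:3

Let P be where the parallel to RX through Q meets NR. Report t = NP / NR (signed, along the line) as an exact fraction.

Choose coordinates Q = (0, 0), N = (1, 0), U = (0, 1).
1. R is the midpoint of QU ⇒ R = (0, 1/2)
2. X lies on line NU with NX:XU = 4:3 ⇒ X = (3/7, 4/7)
through Q parallel to RX: direction (3/7, 1/14); meets NR at P = (3/4, 1/8)
P = N + t·(R−N) with t = 1/4

t = 1/4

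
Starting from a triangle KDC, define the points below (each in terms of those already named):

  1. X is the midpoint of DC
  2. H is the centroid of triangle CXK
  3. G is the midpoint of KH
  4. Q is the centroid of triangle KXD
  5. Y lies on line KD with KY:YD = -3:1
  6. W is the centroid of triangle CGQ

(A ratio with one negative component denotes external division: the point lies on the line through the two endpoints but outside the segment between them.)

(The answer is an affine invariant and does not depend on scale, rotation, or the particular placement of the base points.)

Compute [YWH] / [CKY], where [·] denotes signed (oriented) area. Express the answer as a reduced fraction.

[YWH]:[CKY] = -5/324

Work in coordinates with K = (0, 0), D = (1, 0), C = (0, 1).
1. X is the midpoint of DC ⇒ X = (1/2, 1/2)
2. H is the centroid of triangle CXK ⇒ H = (1/6, 1/2)
3. G is the midpoint of KH ⇒ G = (1/12, 1/4)
4. Q is the centroid of triangle KXD ⇒ Q = (1/2, 1/6)
5. Y lies on line KD with KY:YD = -3:1 ⇒ Y = (3/2, 0)
6. W is the centroid of triangle CGQ ⇒ W = (7/36, 17/36)
2·[YWH] = -5/216, 2·[CKY] = 3/2
[YWH]:[CKY] = -5/216:3/2 = -5/324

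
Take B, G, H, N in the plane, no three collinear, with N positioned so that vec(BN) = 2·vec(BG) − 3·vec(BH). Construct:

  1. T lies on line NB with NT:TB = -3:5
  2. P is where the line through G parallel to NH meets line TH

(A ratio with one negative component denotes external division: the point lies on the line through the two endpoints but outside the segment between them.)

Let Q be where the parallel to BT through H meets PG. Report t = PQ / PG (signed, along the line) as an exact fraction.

t = 4/7

Choose coordinates B = (0, 0), G = (1, 0), H = (0, 1), N = (2, -3).
1. T lies on line NB with NT:TB = -3:5 ⇒ T = (5, -15/2)
2. P is where the line through G parallel to NH meets line TH ⇒ P = (10/3, -14/3)
through H parallel to BT: direction (5, -15/2); meets PG at Q = (2, -2)
Q = P + t·(G−P) with t = 4/7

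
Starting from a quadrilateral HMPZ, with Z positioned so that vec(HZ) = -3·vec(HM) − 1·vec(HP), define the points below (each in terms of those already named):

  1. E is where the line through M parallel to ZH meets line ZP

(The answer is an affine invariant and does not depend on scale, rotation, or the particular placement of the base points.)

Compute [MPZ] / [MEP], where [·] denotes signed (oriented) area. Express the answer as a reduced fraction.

[MPZ]:[MEP] = -3/4

Set H = (0, 0), M = (1, 0), P = (0, 1), Z = (-3, -1); any affine frame gives the same invariant.
1. E is where the line through M parallel to ZH meets line ZP ⇒ E = (-4, -5/3)
2·[MPZ] = 5, 2·[MEP] = -20/3
[MPZ]:[MEP] = 5:-20/3 = -3/4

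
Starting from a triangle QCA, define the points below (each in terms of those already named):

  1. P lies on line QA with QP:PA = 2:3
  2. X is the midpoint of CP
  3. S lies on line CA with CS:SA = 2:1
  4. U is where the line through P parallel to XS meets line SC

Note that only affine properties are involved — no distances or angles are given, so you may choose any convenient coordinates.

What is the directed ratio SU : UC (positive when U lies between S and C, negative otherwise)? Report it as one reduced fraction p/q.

Assign Q = (0, 0), C = (1, 0), A = (0, 1) — the answer is frame-independent, so this choice is without loss of generality.
1. P lies on line QA with QP:PA = 2:3 ⇒ P = (0, 2/5)
2. X is the midpoint of CP ⇒ X = (1/2, 1/5)
3. S lies on line CA with CS:SA = 2:1 ⇒ S = (1/3, 2/3)
4. U is where the line through P parallel to XS meets line SC ⇒ U = (-1/3, 4/3)
U = S + t·(C−S) with t = -1, so SU:UC = t:(1−t) = -1:2

SU:UC = -1/2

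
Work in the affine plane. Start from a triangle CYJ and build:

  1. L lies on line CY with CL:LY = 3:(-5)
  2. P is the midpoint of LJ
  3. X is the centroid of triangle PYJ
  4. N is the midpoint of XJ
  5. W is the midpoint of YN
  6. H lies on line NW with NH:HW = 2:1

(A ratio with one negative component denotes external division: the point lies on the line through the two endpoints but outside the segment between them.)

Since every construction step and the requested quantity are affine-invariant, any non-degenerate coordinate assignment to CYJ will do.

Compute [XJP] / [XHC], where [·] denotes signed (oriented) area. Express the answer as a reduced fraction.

[XJP]:[XHC] = -3

Set C = (0, 0), Y = (1, 0), J = (0, 1); any affine frame gives the same invariant.
1. L lies on line CY with CL:LY = 3:(-5) ⇒ L = (-3/2, 0)
2. P is the midpoint of LJ ⇒ P = (-3/4, 1/2)
3. X is the centroid of triangle PYJ ⇒ X = (1/12, 1/2)
4. N is the midpoint of XJ ⇒ N = (1/24, 3/4)
5. W is the midpoint of YN ⇒ W = (25/48, 3/8)
6. H lies on line NW with NH:HW = 2:1 ⇒ H = (13/36, 1/2)
2·[XJP] = 5/12, 2·[XHC] = -5/36
[XJP]:[XHC] = 5/12:-5/36 = -3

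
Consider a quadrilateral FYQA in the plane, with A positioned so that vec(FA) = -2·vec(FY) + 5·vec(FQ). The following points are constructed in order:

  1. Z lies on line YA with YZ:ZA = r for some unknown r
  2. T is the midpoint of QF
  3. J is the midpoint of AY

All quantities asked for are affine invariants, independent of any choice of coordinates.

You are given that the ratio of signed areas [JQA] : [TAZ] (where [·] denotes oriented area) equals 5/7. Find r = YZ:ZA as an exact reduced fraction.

Work in coordinates with F = (0, 0), Y = (1, 0), Q = (0, 1), A = (-2, 5).
1. With YZ:ZA = r, write λ = r/(r+1) so Z = Y + λ·(A−Y); Z is affine-linear in λ
2. T is the midpoint of QF ⇒ T = (0, 1/2)
3. J is the midpoint of AY ⇒ J = (-1/2, 5/2)
Every point depending on Z is an affine combination of Z and λ-independent points, so each such coordinate is linear in λ; the λ² term in each signed area is a multiple of (A−Y)×(A−Y) = 0, so 2·[JQA] and 2·[TAZ] are each linear in λ. Evaluating at λ=0 and λ=1:
  2·[JQA] = -1,   2·[TAZ] = 7/2·λ − 7/2
So [JQA]:[TAZ] = (-1) / (7/2·λ − 7/2). Setting this equal to 5/7:
  -1 = 5/7·(7/2·λ − 7/2)  ⇒  λ = 3/5
Then r = λ/(1−λ) = (3/5)/(2/5) = 3/2. Check: with r = 3/2, Z = (-4/5, 3) and [JQA]:[TAZ] = 5/7 as required.

r = 3/2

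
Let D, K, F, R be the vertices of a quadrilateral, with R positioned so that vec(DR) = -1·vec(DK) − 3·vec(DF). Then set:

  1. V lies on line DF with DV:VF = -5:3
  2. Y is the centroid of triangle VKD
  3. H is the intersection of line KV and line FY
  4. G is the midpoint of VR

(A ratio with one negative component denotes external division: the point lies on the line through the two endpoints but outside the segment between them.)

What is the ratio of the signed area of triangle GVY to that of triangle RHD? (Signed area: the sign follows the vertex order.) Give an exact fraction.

[GVY]:[RHD] = -14/13

Set D = (0, 0), K = (1, 0), F = (0, 1), R = (-1, -3); any affine frame gives the same invariant.
1. V lies on line DF with DV:VF = -5:3 ⇒ V = (0, 5/2)
2. Y is the centroid of triangle VKD ⇒ Y = (1/3, 5/6)
3. H is the intersection of line KV and line FY ⇒ H = (3/4, 5/8)
4. G is the midpoint of VR ⇒ G = (-1/2, -1/4)
2·[GVY] = -7/4, 2·[RHD] = 13/8
[GVY]:[RHD] = -7/4:13/8 = -14/13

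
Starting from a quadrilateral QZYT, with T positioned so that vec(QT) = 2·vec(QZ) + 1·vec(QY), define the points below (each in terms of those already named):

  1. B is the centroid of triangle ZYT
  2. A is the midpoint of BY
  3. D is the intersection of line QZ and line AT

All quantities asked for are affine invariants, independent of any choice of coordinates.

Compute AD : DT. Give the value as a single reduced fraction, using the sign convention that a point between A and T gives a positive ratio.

Assign Q = (0, 0), Z = (1, 0), Y = (0, 1), T = (2, 1) — the answer is frame-independent, so this choice is without loss of generality.
1. B is the centroid of triangle ZYT ⇒ B = (1, 2/3)
2. A is the midpoint of BY ⇒ A = (1/2, 5/6)
3. D is the intersection of line QZ and line AT ⇒ D = (-7, 0)
D = A + t·(T−A) with t = -5, so AD:DT = t:(1−t) = -5:6

AD:DT = -5/6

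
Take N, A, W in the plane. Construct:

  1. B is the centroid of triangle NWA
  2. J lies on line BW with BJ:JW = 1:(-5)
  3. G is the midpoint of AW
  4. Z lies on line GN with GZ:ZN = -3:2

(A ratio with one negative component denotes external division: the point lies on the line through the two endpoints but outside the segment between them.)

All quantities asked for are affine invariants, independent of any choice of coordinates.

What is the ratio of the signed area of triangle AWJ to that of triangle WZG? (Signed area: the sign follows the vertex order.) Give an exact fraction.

Choose coordinates N = (0, 0), A = (1, 0), W = (0, 1).
1. B is the centroid of triangle NWA ⇒ B = (1/3, 1/3)
2. J lies on line BW with BJ:JW = 1:(-5) ⇒ J = (5/12, 1/6)
3. G is the midpoint of AW ⇒ G = (1/2, 1/2)
4. Z lies on line GN with GZ:ZN = -3:2 ⇒ Z = (-1, -1)
2·[AWJ] = 5/12, 2·[WZG] = 3/2
[AWJ]:[WZG] = 5/12:3/2 = 5/18

[AWJ]:[WZG] = 5/18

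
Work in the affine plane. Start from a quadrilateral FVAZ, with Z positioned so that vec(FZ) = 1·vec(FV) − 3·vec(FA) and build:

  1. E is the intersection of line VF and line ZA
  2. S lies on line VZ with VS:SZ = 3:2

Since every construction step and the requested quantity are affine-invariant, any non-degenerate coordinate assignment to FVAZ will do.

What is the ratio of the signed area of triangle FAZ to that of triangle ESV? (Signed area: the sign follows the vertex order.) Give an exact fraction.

Set F = (0, 0), V = (1, 0), A = (0, 1), Z = (1, -3); any affine frame gives the same invariant.
1. E is the intersection of line VF and line ZA ⇒ E = (1/4, 0)
2. S lies on line VZ with VS:SZ = 3:2 ⇒ S = (1, -9/5)
2·[FAZ] = -1, 2·[ESV] = 27/20
[FAZ]:[ESV] = -1:27/20 = -20/27

[FAZ]:[ESV] = -20/27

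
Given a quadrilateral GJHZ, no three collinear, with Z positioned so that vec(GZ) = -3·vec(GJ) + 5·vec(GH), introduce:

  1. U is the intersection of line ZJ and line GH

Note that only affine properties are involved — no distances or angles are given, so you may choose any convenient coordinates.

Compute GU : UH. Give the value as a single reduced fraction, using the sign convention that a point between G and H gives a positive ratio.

Work in coordinates with G = (0, 0), J = (1, 0), H = (0, 1), Z = (-3, 5).
1. U is the intersection of line ZJ and line GH ⇒ U = (0, 5/4)
U = G + t·(H−G) with t = 5/4, so GU:UH = t:(1−t) = 5/4:-1/4

GU:UH = -5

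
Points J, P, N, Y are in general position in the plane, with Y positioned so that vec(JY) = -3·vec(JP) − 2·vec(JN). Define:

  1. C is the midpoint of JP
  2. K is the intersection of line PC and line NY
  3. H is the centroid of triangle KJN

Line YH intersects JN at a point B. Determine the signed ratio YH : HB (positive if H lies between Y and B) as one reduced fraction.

Work in coordinates with J = (0, 0), P = (1, 0), N = (0, 1), Y = (-3, -2).
1. C is the midpoint of JP ⇒ C = (1/2, 0)
2. K is the intersection of line PC and line NY ⇒ K = (-1, 0)
3. H is the centroid of triangle KJN ⇒ H = (-1/3, 1/3)
line YH meets JN at B = (0, 5/8)
H = Y + t·(B−Y) with t = 8/9, so YH:HB = 8/9:1/9

YH:HB = 8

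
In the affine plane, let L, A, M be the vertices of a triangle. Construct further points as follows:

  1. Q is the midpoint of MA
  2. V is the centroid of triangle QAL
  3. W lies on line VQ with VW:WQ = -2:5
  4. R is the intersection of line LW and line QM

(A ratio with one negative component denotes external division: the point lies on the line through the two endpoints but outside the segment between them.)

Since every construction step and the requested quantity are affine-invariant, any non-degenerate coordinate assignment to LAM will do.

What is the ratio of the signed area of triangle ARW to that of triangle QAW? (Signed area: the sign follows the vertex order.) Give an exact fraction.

[ARW]:[QAW] = 1/4

Choose coordinates L = (0, 0), A = (1, 0), M = (0, 1).
1. Q is the midpoint of MA ⇒ Q = (1/2, 1/2)
2. V is the centroid of triangle QAL ⇒ V = (1/2, 1/6)
3. W lies on line VQ with VW:WQ = -2:5 ⇒ W = (1/2, -1/18)
4. R is the intersection of line LW and line QM ⇒ R = (9/8, -1/8)
2·[ARW] = -5/72, 2·[QAW] = -5/18
[ARW]:[QAW] = -5/72:-5/18 = 1/4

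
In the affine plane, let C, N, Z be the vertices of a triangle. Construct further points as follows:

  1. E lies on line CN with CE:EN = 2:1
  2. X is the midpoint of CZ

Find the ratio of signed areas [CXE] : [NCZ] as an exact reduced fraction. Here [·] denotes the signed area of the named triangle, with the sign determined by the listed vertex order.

[CXE]:[NCZ] = 1/3

Choose coordinates C = (0, 0), N = (1, 0), Z = (0, 1).
1. E lies on line CN with CE:EN = 2:1 ⇒ E = (2/3, 0)
2. X is the midpoint of CZ ⇒ X = (0, 1/2)
2·[CXE] = -1/3, 2·[NCZ] = -1
[CXE]:[NCZ] = -1/3:-1 = 1/3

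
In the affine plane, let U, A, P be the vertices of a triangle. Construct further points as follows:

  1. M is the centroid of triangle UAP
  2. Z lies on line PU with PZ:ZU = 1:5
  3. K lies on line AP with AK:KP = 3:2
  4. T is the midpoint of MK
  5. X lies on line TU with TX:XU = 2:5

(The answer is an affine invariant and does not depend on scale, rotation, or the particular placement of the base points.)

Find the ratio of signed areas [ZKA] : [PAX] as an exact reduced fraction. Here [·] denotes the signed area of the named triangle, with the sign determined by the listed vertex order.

[ZKA]:[PAX] = 21/85

Assign U = (0, 0), A = (1, 0), P = (0, 1) — the answer is frame-independent, so this choice is without loss of generality.
1. M is the centroid of triangle UAP ⇒ M = (1/3, 1/3)
2. Z lies on line PU with PZ:ZU = 1:5 ⇒ Z = (0, 5/6)
3. K lies on line AP with AK:KP = 3:2 ⇒ K = (2/5, 3/5)
4. T is the midpoint of MK ⇒ T = (11/30, 7/15)
5. X lies on line TU with TX:XU = 2:5 ⇒ X = (11/42, 1/3)
2·[ZKA] = -1/10, 2·[PAX] = -17/42
[ZKA]:[PAX] = -1/10:-17/42 = 21/85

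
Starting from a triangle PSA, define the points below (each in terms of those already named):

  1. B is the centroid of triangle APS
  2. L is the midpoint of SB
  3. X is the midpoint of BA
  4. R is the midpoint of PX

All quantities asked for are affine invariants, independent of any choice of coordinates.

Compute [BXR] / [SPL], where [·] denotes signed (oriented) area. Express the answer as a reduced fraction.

[BXR]:[SPL] = -1/2

Choose coordinates P = (0, 0), S = (1, 0), A = (0, 1).
1. B is the centroid of triangle APS ⇒ B = (1/3, 1/3)
2. L is the midpoint of SB ⇒ L = (2/3, 1/6)
3. X is the midpoint of BA ⇒ X = (1/6, 2/3)
4. R is the midpoint of PX ⇒ R = (1/12, 1/3)
2·[BXR] = 1/12, 2·[SPL] = -1/6
[BXR]:[SPL] = 1/12:-1/6 = -1/2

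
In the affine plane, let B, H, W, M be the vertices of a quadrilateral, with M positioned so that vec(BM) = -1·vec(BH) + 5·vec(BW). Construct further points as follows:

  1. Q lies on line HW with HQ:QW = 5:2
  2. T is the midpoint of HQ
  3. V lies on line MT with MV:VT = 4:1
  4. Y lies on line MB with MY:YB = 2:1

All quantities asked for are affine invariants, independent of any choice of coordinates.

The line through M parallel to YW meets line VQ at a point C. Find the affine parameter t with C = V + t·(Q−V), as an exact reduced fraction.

t = -19/11

Assign B = (0, 0), H = (1, 0), W = (0, 1), M = (-1, 5) — the answer is frame-independent, so this choice is without loss of generality.
1. Q lies on line HW with HQ:QW = 5:2 ⇒ Q = (2/7, 5/7)
2. T is the midpoint of HQ ⇒ T = (9/14, 5/14)
3. V lies on line MT with MV:VT = 4:1 ⇒ V = (11/35, 9/7)
4. Y lies on line MB with MY:YB = 2:1 ⇒ Y = (-1/3, 5/3)
through M parallel to YW: direction (1/3, -2/3); meets VQ at C = (4/11, 25/11)
C = V + t·(Q−V) with t = -19/11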